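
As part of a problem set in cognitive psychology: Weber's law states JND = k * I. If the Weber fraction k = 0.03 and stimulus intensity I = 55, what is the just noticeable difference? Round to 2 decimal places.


JND = k * I
JND = 0.03 * 55
= 1.65


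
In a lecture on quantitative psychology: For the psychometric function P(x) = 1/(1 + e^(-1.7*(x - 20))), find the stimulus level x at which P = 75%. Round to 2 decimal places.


At P = 0.75: 0.75 = 1/(1 + e^(-k*(x-x0)))
Solving: e^(-k*(x-x0)) = 1/3
x = x0 + ln(3)/k
ln(3) = 1.0986
x = 20 + 1.0986/1.7
= 20 + 0.6462
= 20.65


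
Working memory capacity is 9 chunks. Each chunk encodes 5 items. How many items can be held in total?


Total items = chunks * items_per_chunk
= 9 * 5
= 45


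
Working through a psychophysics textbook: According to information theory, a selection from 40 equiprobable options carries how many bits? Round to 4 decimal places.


H = log2(n)
H = log2(40)
= 5.3219


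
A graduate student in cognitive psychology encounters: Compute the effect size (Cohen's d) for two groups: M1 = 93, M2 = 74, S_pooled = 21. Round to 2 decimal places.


Cohen's d = (M1 - M2) / S_pooled
= (93 - 74) / 21
= 19 / 21
= 0.90


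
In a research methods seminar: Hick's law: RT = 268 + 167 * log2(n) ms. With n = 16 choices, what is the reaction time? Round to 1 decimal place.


RT = 268 + 167 * log2(16)
log2(16) = 4.0
RT = 268 + 167 * 4.0
= 268 + 668.0
= 936.0 ms


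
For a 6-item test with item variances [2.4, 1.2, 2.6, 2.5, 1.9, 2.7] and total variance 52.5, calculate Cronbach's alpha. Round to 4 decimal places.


alpha = (k/(k-1)) * (1 - sum(s_i^2)/s_total^2)
sum(item variances) = 13.3
k/(k-1) = 6/5 = 1.2
1 - 13.3/52.5 = 1 - 0.253333 = 0.746667
alpha = 1.2 * 0.746667
= 0.8960


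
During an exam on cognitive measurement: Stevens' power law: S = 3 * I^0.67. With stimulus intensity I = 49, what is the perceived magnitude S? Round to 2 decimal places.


S = 3 * 49^0.67
49^0.67 = 13.5654
S = 3 * 13.5654
= 40.70


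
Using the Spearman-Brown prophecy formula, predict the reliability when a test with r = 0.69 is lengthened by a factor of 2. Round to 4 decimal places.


r_new = n*r / (1 + (n-1)*r)
Numerator = 2 * 0.69 = 1.38
Denominator = 1 + 1 * 0.69 = 1.69
r_new = 1.38 / 1.69
= 0.8166


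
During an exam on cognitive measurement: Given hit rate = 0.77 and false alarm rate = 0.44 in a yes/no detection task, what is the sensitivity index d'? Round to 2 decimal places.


d' = z(HR) - z(FAR)
z(0.77) = 0.7388
z(0.44) = -0.151
d' = 0.7388 - -0.151
= 0.89


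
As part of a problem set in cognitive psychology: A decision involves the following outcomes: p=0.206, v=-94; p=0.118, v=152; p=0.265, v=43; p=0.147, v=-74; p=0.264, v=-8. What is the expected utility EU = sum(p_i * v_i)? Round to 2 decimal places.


EU = sum(p_i * v_i)
0.206 * -94 = -19.364
0.118 * 152 = 17.936
0.265 * 43 = 11.395
0.147 * -74 = -10.878
0.264 * -8 = -2.112
EU = -19.364 + 17.936 + 11.395 + -10.878 + -2.112
= -3.02


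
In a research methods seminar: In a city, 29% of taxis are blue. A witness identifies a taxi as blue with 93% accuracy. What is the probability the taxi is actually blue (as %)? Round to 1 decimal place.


P(blue | says blue) = P(says blue | blue)*P(blue) / [P(says blue | blue)*P(blue) + P(says blue | not blue)*P(not blue)]
Numerator = 0.93 * 0.29 = 0.2697
False identification = 0.07 * 0.71 = 0.0497
P = 0.2697 / (0.2697 + 0.0497)
= 0.2697 / 0.3194
As percentage = 84.4


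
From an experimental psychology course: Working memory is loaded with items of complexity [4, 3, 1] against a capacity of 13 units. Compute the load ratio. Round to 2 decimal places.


Total complexity = 4 + 3 + 1 = 8
Load = total / capacity = 8 / 13
= 0.62


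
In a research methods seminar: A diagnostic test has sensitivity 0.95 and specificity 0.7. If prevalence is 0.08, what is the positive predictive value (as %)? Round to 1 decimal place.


PPV = (sens * prev) / (sens * prev + (1-spec) * (1-prev))
Numerator = 0.95 * 0.08 = 0.076
P(positive and no disease) = (1 - spec) * (1 - prev) = (1 - 0.7) * (1 - 0.08) = 0.276
Denominator = 0.076 + 0.276 = 0.352
PPV = 0.076 / 0.352 = 0.215909
As percentage = 21.6


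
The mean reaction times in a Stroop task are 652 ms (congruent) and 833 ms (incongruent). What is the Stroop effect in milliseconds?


Stroop effect = RT(incongruent) - RT(congruent)
= 833 - 652
= 181 ms


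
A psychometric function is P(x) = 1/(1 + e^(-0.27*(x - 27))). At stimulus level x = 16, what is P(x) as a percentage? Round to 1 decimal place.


P(x) = 1/(1 + e^(-0.27*(16 - 27)))
Exponent = -0.27 * -11 = 2.97
e^(2.97) = 19.49192
P = 1/(1 + 19.49192) = 0.0488
Percentage = 4.9


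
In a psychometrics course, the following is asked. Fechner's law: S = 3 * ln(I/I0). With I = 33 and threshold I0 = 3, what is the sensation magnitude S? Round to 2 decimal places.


S = 3 * ln(33/3)
I/I0 = 11.0
ln(11.0) = 2.3979
S = 3 * 2.3979
= 7.19


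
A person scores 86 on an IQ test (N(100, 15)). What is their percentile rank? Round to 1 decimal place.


z = (IQ - mean) / SD
z = (86 - 100) / 15 = -0.9333
Percentile = Phi(-0.9333) * 100
Phi(-0.9333) = 0.175333
= 17.5


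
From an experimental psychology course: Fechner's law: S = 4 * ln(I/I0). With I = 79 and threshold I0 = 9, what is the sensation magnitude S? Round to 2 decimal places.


S = 4 * ln(79/9)
I/I0 = 8.777778
ln(8.777778) = 2.1722
S = 4 * 2.1722
= 8.69


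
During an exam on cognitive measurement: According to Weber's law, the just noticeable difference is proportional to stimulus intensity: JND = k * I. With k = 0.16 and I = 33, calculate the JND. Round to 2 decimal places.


JND = k * I
JND = 0.16 * 33
= 5.28


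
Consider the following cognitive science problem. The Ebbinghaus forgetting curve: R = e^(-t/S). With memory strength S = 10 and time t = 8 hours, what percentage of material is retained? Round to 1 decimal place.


R = e^(-t/S)
-t/S = -8/10 = -0.8
R = e^(-0.8) = 0.449329
Percentage = 0.449329 * 100
= 44.9


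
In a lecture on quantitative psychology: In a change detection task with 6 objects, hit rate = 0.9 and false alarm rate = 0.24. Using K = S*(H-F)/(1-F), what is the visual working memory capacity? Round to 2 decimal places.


K = S * (H - F) / (1 - F)
H - F = 0.66
1 - F = 0.76
K = 6 * 0.66 / 0.76
= 5.21


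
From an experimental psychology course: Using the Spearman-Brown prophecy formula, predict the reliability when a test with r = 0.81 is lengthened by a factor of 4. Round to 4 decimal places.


r_new = n*r / (1 + (n-1)*r)
Numerator = 4 * 0.81 = 3.24
Denominator = 1 + 3 * 0.81 = 3.43
r_new = 3.24 / 3.43
= 0.9446


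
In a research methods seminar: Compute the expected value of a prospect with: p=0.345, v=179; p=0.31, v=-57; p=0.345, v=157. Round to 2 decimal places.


EU = sum(p_i * v_i)
0.345 * 179 = 61.755
0.31 * -57 = -17.67
0.345 * 157 = 54.165
EU = 61.755 + -17.67 + 54.165
= 98.25


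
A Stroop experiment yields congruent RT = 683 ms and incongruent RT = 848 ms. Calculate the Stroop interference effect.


Stroop effect = RT(incongruent) - RT(congruent)
= 848 - 683
= 165 ms


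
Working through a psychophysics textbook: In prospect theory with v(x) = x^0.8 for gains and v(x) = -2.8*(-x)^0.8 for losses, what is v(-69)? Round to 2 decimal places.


Since x = -69 < 0, use v(x) = -lambda*(-x)^alpha
(-x) = 69
69^0.8 = 29.5855
v(-69) = -2.8 * 29.5855
= -82.84


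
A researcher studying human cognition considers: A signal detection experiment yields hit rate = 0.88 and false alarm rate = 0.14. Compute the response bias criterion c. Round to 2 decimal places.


c = -0.5 * (z(HR) + z(FAR))
z(0.88) = 1.175
z(0.14) = -1.0803
c = -0.5 * (1.175 + -1.0803)
= -0.5 * 0.0947
= -0.05


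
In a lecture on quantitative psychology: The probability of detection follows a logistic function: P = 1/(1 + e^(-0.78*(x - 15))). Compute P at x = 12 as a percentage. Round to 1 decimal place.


P(x) = 1/(1 + e^(-0.78*(12 - 15)))
Exponent = -0.78 * -3 = 2.34
e^(2.34) = 10.381237
P = 1/(1 + 10.381237) = 0.087864
Percentage = 8.8


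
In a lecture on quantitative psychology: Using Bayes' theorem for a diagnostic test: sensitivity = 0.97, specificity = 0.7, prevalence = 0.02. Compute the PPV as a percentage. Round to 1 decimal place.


PPV = (sens * prev) / (sens * prev + (1-spec) * (1-prev))
Numerator = 0.97 * 0.02 = 0.0194
P(positive and no disease) = (1 - spec) * (1 - prev) = (1 - 0.7) * (1 - 0.02) = 0.294
Denominator = 0.0194 + 0.294 = 0.3134
PPV = 0.0194 / 0.3134 = 0.061902
As percentage = 6.2


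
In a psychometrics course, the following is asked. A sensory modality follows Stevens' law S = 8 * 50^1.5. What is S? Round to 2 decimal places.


S = 8 * 50^1.5
50^1.5 = 353.5534
S = 8 * 353.5534
= 2828.43


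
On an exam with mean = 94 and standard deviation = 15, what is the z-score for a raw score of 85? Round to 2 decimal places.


z = (X - mu) / sigma
= (85 - 94) / 15
= -9 / 15
= -0.60


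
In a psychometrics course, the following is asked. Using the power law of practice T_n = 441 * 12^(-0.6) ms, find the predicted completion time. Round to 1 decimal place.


T_n = 441 * 12^(-0.6)
12^(-0.6) = 0.22516
T_n = 441 * 0.22516
= 99.3 ms


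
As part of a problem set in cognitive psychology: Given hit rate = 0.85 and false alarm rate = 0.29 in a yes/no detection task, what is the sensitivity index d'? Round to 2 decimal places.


d' = z(HR) - z(FAR)
z(0.85) = 1.0364
z(0.29) = -0.5534
d' = 1.0364 - -0.5534
= 1.59


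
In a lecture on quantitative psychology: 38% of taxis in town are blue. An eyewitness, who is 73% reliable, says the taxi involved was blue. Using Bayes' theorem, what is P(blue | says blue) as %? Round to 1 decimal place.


P(blue | says blue) = P(says blue | blue)*P(blue) / [P(says blue | blue)*P(blue) + P(says blue | not blue)*P(not blue)]
Numerator = 0.73 * 0.38 = 0.2774
False identification = 0.27 * 0.62 = 0.1674
P = 0.2774 / (0.2774 + 0.1674)
= 0.2774 / 0.4448
As percentage = 62.4


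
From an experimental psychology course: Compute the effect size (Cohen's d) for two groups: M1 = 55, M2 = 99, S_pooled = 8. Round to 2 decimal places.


Cohen's d = (M1 - M2) / S_pooled
= (55 - 99) / 8
= -44 / 8
= -5.50


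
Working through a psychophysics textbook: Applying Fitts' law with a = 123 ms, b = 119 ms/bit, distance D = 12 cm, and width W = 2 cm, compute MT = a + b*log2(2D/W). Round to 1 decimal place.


MT = 123 + 119 * log2(2*12/2)
2D/W = 12.0
log2(12.0) = 3.585
MT = 123 + 119 * 3.585
= 549.6 ms


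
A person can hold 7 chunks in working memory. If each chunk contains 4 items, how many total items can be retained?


Total items = chunks * items_per_chunk
= 7 * 4
= 28


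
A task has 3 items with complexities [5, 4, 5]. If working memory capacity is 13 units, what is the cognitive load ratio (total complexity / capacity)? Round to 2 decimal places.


Total complexity = 5 + 4 + 5 = 14
Load = total / capacity = 14 / 13
= 1.08


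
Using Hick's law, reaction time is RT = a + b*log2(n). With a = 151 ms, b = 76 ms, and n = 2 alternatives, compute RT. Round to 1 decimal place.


RT = 151 + 76 * log2(2)
log2(2) = 1.0
RT = 151 + 76 * 1.0
= 151 + 76.0
= 227.0 ms


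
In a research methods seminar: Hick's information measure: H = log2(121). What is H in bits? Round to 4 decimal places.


H = log2(n)
H = log2(121)
= 6.9189


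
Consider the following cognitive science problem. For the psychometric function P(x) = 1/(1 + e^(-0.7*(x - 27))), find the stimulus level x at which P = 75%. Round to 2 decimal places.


At P = 0.75: 0.75 = 1/(1 + e^(-k*(x-x0)))
Solving: e^(-k*(x-x0)) = 1/3
x = x0 + ln(3)/k
ln(3) = 1.0986
x = 27 + 1.0986/0.7
= 27 + 1.5694
= 28.57


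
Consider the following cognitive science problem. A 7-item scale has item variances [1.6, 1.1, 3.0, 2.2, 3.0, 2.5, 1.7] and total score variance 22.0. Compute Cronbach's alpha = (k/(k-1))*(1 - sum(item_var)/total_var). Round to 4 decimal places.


alpha = (k/(k-1)) * (1 - sum(s_i^2)/s_total^2)
sum(item variances) = 15.1
k/(k-1) = 7/6 = 1.166667
1 - 15.1/22.0 = 1 - 0.686364 = 0.313636
alpha = 1.166667 * 0.313636
= 0.3659


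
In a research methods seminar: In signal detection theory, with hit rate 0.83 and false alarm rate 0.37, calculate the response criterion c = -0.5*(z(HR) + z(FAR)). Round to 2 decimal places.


c = -0.5 * (z(HR) + z(FAR))
z(0.83) = 0.9542
z(0.37) = -0.3319
c = -0.5 * (0.9542 + -0.3319)
= -0.5 * 0.6223
= -0.31


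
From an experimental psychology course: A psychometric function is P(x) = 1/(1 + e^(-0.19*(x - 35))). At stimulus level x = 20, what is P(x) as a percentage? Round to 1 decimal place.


P(x) = 1/(1 + e^(-0.19*(20 - 35)))
Exponent = -0.19 * -15 = 2.85
e^(2.85) = 17.287782
P = 1/(1 + 17.287782) = 0.054681
Percentage = 5.5


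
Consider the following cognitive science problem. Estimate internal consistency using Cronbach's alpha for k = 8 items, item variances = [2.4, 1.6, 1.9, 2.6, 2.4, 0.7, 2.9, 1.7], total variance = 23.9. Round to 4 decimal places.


alpha = (k/(k-1)) * (1 - sum(s_i^2)/s_total^2)
sum(item variances) = 16.2
k/(k-1) = 8/7 = 1.142857
1 - 16.2/23.9 = 1 - 0.677824 = 0.322176
alpha = 1.142857 * 0.322176
= 0.3682


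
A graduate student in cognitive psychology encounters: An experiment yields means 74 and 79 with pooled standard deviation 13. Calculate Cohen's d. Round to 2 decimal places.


Cohen's d = (M1 - M2) / S_pooled
= (74 - 79) / 13
= -5 / 13
= -0.38


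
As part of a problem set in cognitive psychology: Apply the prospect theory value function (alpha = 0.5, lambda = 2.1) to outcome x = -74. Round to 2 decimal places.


Since x = -74 < 0, use v(x) = -lambda*(-x)^alpha
(-x) = 74
74^0.5 = 8.6023
v(-74) = -2.1 * 8.6023
= -18.06


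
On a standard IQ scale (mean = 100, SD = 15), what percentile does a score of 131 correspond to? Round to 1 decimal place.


z = (IQ - mean) / SD
z = (131 - 100) / 15 = 2.0667
Percentile = Phi(2.0667) * 100
Phi(2.0667) = 0.980619
= 98.1


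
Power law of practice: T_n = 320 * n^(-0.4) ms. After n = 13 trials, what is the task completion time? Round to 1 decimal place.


T_n = 320 * 13^(-0.4)
13^(-0.4) = 0.358445
T_n = 320 * 0.358445
= 114.7 ms


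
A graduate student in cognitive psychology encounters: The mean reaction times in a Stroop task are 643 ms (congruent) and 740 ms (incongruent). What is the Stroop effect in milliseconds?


Stroop effect = RT(incongruent) - RT(congruent)
= 740 - 643
= 97 ms


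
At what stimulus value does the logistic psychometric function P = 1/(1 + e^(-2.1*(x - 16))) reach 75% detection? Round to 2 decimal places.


At P = 0.75: 0.75 = 1/(1 + e^(-k*(x-x0)))
Solving: e^(-k*(x-x0)) = 1/3
x = x0 + ln(3)/k
ln(3) = 1.0986
x = 16 + 1.0986/2.1
= 16 + 0.5231
= 16.52


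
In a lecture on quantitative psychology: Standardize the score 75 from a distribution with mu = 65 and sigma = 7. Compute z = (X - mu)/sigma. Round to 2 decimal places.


z = (X - mu) / sigma
= (75 - 65) / 7
= 10 / 7
= 1.43


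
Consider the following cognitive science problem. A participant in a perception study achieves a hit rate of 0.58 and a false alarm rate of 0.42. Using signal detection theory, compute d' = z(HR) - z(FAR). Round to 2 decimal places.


d' = z(HR) - z(FAR)
z(0.58) = 0.2019
z(0.42) = -0.2019
d' = 0.2019 - -0.2019
= 0.40


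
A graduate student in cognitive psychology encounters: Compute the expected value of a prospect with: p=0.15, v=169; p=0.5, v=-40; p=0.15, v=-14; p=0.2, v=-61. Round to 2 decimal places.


EU = sum(p_i * v_i)
0.15 * 169 = 25.35
0.5 * -40 = -20.0
0.15 * -14 = -2.1
0.2 * -61 = -12.2
EU = 25.35 + -20.0 + -2.1 + -12.2
= -8.95


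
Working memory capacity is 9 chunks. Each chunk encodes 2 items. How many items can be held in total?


Total items = chunks * items_per_chunk
= 9 * 2
= 18


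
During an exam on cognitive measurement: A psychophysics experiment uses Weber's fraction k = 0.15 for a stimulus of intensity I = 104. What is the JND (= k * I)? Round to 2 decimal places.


JND = k * I
JND = 0.15 * 104
= 15.60


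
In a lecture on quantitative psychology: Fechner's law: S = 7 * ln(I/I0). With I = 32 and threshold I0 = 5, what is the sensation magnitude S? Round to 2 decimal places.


S = 7 * ln(32/5)
I/I0 = 6.4
ln(6.4) = 1.8563
S = 7 * 1.8563
= 12.99


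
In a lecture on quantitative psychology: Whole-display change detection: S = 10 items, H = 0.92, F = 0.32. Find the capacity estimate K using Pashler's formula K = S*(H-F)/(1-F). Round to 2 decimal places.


K = S * (H - F) / (1 - F)
H - F = 0.6
1 - F = 0.68
K = 10 * 0.6 / 0.68
= 8.82


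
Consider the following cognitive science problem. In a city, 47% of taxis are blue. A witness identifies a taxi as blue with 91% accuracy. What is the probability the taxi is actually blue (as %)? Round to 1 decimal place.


P(blue | says blue) = P(says blue | blue)*P(blue) / [P(says blue | blue)*P(blue) + P(says blue | not blue)*P(not blue)]
Numerator = 0.91 * 0.47 = 0.4277
False identification = 0.09 * 0.53 = 0.0477
P = 0.4277 / (0.4277 + 0.0477)
= 0.4277 / 0.4754
As percentage = 90.0


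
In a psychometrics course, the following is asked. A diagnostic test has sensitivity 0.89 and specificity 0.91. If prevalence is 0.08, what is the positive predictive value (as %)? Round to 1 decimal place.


PPV = (sens * prev) / (sens * prev + (1-spec) * (1-prev))
Numerator = 0.89 * 0.08 = 0.0712
P(positive and no disease) = (1 - spec) * (1 - prev) = (1 - 0.91) * (1 - 0.08) = 0.0828
Denominator = 0.0712 + 0.0828 = 0.154
PPV = 0.0712 / 0.154 = 0.462338
As percentage = 46.2


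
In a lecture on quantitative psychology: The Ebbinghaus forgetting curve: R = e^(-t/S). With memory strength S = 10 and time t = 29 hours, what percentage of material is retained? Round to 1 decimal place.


R = e^(-t/S)
-t/S = -29/10 = -2.9
R = e^(-2.9) = 0.055023
Percentage = 0.055023 * 100
= 5.5


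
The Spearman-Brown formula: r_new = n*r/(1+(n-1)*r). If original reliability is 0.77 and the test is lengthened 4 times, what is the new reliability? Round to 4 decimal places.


r_new = n*r / (1 + (n-1)*r)
Numerator = 4 * 0.77 = 3.08
Denominator = 1 + 3 * 0.77 = 3.31
r_new = 3.08 / 3.31
= 0.9305


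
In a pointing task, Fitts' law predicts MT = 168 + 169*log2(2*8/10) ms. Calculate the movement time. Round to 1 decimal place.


MT = 168 + 169 * log2(2*8/10)
2D/W = 1.6
log2(1.6) = 0.6781
MT = 168 + 169 * 0.6781
= 282.6 ms


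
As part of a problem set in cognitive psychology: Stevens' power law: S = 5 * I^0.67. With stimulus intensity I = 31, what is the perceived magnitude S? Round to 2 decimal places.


S = 5 * 31^0.67
31^0.67 = 9.9819
S = 5 * 9.9819
= 49.91


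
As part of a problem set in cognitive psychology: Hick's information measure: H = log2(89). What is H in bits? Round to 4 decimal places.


H = log2(n)
H = log2(89)
= 6.4757


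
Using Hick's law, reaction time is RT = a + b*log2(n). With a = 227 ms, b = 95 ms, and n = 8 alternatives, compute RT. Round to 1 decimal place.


RT = 227 + 95 * log2(8)
log2(8) = 3.0
RT = 227 + 95 * 3.0
= 227 + 285.0
= 512.0 ms


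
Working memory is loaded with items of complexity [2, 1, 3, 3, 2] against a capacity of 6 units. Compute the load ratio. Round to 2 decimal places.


Total complexity = 2 + 1 + 3 + 3 + 2 = 11
Load = total / capacity = 11 / 6
= 1.83


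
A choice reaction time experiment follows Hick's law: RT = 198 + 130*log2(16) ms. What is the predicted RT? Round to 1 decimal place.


RT = 198 + 130 * log2(16)
log2(16) = 4.0
RT = 198 + 130 * 4.0
= 198 + 520.0
= 718.0 ms


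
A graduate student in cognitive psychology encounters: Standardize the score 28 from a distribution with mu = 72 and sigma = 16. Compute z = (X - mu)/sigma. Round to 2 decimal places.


z = (X - mu) / sigma
= (28 - 72) / 16
= -44 / 16
= -2.75


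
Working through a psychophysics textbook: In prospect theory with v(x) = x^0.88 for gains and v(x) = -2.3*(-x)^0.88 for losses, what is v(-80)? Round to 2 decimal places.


Since x = -80 < 0, use v(x) = -lambda*(-x)^alpha
(-x) = 80
80^0.88 = 47.2845
v(-80) = -2.3 * 47.2845
= -108.75


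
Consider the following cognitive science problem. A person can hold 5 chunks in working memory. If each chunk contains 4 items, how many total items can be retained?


Total items = chunks * items_per_chunk
= 5 * 4
= 20


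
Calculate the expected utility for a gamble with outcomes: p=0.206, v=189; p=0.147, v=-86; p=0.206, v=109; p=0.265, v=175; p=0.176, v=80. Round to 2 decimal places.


EU = sum(p_i * v_i)
0.206 * 189 = 38.934
0.147 * -86 = -12.642
0.206 * 109 = 22.454
0.265 * 175 = 46.375
0.176 * 80 = 14.08
EU = 38.934 + -12.642 + 22.454 + 46.375 + 14.08
= 109.20


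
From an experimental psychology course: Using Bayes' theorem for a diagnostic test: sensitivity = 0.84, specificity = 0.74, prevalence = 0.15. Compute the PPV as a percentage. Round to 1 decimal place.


PPV = (sens * prev) / (sens * prev + (1-spec) * (1-prev))
Numerator = 0.84 * 0.15 = 0.126
P(positive and no disease) = (1 - spec) * (1 - prev) = (1 - 0.74) * (1 - 0.15) = 0.221
Denominator = 0.126 + 0.221 = 0.347
PPV = 0.126 / 0.347 = 0.363112
As percentage = 36.3


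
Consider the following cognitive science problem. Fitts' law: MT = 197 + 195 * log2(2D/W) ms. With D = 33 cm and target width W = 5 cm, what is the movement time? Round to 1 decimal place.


MT = 197 + 195 * log2(2*33/5)
2D/W = 13.2
log2(13.2) = 3.7225
MT = 197 + 195 * 3.7225
= 922.9 ms


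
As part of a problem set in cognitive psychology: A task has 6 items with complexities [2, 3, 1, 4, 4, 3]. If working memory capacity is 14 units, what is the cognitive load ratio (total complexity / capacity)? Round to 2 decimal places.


Total complexity = 2 + 3 + 1 + 4 + 4 + 3 = 17
Load = total / capacity = 17 / 14
= 1.21


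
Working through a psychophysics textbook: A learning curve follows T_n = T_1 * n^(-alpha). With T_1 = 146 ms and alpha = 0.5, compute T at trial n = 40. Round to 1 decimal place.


T_n = 146 * 40^(-0.5)
40^(-0.5) = 0.158114
T_n = 146 * 0.158114
= 23.1 ms


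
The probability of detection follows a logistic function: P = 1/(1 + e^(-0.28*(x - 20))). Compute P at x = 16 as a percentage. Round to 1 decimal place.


P(x) = 1/(1 + e^(-0.28*(16 - 20)))
Exponent = -0.28 * -4 = 1.12
e^(1.12) = 3.064854
P = 1/(1 + 3.064854) = 0.246011
Percentage = 24.6


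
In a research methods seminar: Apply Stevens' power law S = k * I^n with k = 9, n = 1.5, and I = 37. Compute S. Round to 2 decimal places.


S = 9 * 37^1.5
37^1.5 = 225.0622
S = 9 * 225.0622
= 2025.56


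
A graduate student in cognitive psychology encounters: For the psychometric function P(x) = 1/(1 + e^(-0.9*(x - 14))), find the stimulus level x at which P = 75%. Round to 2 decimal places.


At P = 0.75: 0.75 = 1/(1 + e^(-k*(x-x0)))
Solving: e^(-k*(x-x0)) = 1/3
x = x0 + ln(3)/k
ln(3) = 1.0986
x = 14 + 1.0986/0.9
= 14 + 1.2207
= 15.22


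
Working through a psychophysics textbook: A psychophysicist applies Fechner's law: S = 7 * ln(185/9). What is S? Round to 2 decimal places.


S = 7 * ln(185/9)
I/I0 = 20.555556
ln(20.555556) = 3.0231
S = 7 * 3.0231
= 21.16


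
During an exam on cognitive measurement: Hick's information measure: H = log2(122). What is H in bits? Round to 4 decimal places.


H = log2(n)
H = log2(122)
= 6.9307


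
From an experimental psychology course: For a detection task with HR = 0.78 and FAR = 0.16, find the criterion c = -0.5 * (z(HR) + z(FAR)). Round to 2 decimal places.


c = -0.5 * (z(HR) + z(FAR))
z(0.78) = 0.7722
z(0.16) = -0.9945
c = -0.5 * (0.7722 + -0.9945)
= -0.5 * -0.2223
= 0.11


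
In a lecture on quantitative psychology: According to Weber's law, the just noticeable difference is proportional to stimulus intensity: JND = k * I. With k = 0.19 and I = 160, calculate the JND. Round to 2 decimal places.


JND = k * I
JND = 0.19 * 160
= 30.40


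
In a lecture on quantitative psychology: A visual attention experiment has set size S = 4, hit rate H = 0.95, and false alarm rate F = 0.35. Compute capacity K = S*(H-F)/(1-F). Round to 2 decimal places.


K = S * (H - F) / (1 - F)
H - F = 0.6
1 - F = 0.65
K = 4 * 0.6 / 0.65
= 3.69


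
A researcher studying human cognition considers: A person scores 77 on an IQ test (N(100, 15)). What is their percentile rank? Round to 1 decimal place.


z = (IQ - mean) / SD
z = (77 - 100) / 15 = -1.5333
Percentile = Phi(-1.5333) * 100
Phi(-1.5333) = 0.062601
= 6.3


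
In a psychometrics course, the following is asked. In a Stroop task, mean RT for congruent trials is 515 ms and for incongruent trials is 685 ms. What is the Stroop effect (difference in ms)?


Stroop effect = RT(incongruent) - RT(congruent)
= 685 - 515
= 170 ms


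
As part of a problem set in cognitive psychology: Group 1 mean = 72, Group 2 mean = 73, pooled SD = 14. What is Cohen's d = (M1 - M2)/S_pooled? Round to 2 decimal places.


Cohen's d = (M1 - M2) / S_pooled
= (72 - 73) / 14
= -1 / 14
= -0.07


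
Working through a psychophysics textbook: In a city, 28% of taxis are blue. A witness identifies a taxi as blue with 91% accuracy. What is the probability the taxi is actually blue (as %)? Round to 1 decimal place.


P(blue | says blue) = P(says blue | blue)*P(blue) / [P(says blue | blue)*P(blue) + P(says blue | not blue)*P(not blue)]
Numerator = 0.91 * 0.28 = 0.2548
False identification = 0.09 * 0.72 = 0.0648
P = 0.2548 / (0.2548 + 0.0648)
= 0.2548 / 0.3196
As percentage = 79.7


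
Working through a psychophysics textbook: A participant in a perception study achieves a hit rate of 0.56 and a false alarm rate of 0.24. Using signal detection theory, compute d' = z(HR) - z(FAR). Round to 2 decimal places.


d' = z(HR) - z(FAR)
z(0.56) = 0.151
z(0.24) = -0.7063
d' = 0.151 - -0.7063
= 0.86


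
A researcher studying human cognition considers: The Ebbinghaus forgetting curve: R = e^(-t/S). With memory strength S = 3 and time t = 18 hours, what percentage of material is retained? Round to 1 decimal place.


R = e^(-t/S)
-t/S = -18/3 = -6.0
R = e^(-6.0) = 0.002479
Percentage = 0.002479 * 100
= 0.2


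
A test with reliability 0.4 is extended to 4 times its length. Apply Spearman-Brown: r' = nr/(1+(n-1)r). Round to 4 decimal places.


r_new = n*r / (1 + (n-1)*r)
Numerator = 4 * 0.4 = 1.6
Denominator = 1 + 3 * 0.4 = 2.2
r_new = 1.6 / 2.2
= 0.7273


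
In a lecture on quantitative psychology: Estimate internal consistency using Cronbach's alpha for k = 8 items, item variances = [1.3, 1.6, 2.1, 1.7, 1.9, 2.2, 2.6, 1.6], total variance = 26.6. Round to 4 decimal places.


alpha = (k/(k-1)) * (1 - sum(s_i^2)/s_total^2)
sum(item variances) = 15.0
k/(k-1) = 8/7 = 1.142857
1 - 15.0/26.6 = 1 - 0.56391 = 0.43609
alpha = 1.142857 * 0.43609
= 0.4984


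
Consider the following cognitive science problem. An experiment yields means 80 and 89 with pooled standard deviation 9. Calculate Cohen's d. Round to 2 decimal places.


Cohen's d = (M1 - M2) / S_pooled
= (80 - 89) / 9
= -9 / 9
= -1.00


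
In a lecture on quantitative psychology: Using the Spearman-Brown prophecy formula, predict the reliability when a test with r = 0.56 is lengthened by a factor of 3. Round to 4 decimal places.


r_new = n*r / (1 + (n-1)*r)
Numerator = 3 * 0.56 = 1.68
Denominator = 1 + 2 * 0.56 = 2.12
r_new = 1.68 / 2.12
= 0.7925


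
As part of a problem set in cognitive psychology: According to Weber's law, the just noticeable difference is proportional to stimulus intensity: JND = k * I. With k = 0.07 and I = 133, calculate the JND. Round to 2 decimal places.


JND = k * I
JND = 0.07 * 133
= 9.31


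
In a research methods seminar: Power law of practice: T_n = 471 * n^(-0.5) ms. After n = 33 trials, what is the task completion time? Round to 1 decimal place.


T_n = 471 * 33^(-0.5)
33^(-0.5) = 0.174078
T_n = 471 * 0.174078
= 82.0 ms


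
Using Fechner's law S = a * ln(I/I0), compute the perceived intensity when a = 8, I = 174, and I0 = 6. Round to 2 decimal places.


S = 8 * ln(174/6)
I/I0 = 29.0
ln(29.0) = 3.3673
S = 8 * 3.3673
= 26.94


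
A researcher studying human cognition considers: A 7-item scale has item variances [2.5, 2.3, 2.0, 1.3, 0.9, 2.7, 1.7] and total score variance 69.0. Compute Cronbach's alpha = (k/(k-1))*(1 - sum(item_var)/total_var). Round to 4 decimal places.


alpha = (k/(k-1)) * (1 - sum(s_i^2)/s_total^2)
sum(item variances) = 13.4
k/(k-1) = 7/6 = 1.166667
1 - 13.4/69.0 = 1 - 0.194203 = 0.805797
alpha = 1.166667 * 0.805797
= 0.9401


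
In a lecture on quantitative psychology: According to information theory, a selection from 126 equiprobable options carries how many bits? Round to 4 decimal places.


H = log2(n)
H = log2(126)
= 6.9773


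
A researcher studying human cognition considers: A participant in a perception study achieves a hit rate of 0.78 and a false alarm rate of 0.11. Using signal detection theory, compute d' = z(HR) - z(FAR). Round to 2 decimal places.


d' = z(HR) - z(FAR)
z(0.78) = 0.7722
z(0.11) = -1.2265
d' = 0.7722 - -1.2265
= 2.00


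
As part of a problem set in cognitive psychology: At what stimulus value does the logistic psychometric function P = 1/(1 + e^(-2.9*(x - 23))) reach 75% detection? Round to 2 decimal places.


At P = 0.75: 0.75 = 1/(1 + e^(-k*(x-x0)))
Solving: e^(-k*(x-x0)) = 1/3
x = x0 + ln(3)/k
ln(3) = 1.0986
x = 23 + 1.0986/2.9
= 23 + 0.3788
= 23.38


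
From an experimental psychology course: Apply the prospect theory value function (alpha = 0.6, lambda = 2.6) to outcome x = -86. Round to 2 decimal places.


Since x = -86 < 0, use v(x) = -lambda*(-x)^alpha
(-x) = 86
86^0.6 = 14.4777
v(-86) = -2.6 * 14.4777
= -37.64


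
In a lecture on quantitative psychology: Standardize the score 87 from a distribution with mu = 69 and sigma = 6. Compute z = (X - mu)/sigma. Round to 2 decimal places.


z = (X - mu) / sigma
= (87 - 69) / 6
= 18 / 6
= 3.00


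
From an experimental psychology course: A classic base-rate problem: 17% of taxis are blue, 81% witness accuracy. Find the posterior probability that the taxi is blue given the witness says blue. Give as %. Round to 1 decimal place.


P(blue | says blue) = P(says blue | blue)*P(blue) / [P(says blue | blue)*P(blue) + P(says blue | not blue)*P(not blue)]
Numerator = 0.81 * 0.17 = 0.1377
False identification = 0.19 * 0.83 = 0.1577
P = 0.1377 / (0.1377 + 0.1577)
= 0.1377 / 0.2954
As percentage = 46.6


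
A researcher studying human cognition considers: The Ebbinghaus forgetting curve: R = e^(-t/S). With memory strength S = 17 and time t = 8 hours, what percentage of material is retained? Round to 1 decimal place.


R = e^(-t/S)
-t/S = -8/17 = -0.470588
R = e^(-0.470588) = 0.624635
Percentage = 0.624635 * 100
= 62.5


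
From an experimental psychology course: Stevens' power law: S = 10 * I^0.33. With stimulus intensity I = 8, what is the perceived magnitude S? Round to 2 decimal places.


S = 10 * 8^0.33
8^0.33 = 1.9862
S = 10 * 1.9862
= 19.86


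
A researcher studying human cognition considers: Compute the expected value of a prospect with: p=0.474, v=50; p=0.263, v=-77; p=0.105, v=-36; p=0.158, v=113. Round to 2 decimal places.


EU = sum(p_i * v_i)
0.474 * 50 = 23.7
0.263 * -77 = -20.251
0.105 * -36 = -3.78
0.158 * 113 = 17.854
EU = 23.7 + -20.251 + -3.78 + 17.854
= 17.52


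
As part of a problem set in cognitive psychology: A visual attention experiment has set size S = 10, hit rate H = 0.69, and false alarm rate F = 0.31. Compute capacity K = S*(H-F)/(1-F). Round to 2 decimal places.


K = S * (H - F) / (1 - F)
H - F = 0.38
1 - F = 0.69
K = 10 * 0.38 / 0.69
= 5.51


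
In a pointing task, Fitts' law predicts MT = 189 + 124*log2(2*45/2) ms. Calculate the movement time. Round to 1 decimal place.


MT = 189 + 124 * log2(2*45/2)
2D/W = 45.0
log2(45.0) = 5.4919
MT = 189 + 124 * 5.4919
= 870.0 ms


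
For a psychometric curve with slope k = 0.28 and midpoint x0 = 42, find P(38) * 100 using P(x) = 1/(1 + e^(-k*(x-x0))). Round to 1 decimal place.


P(x) = 1/(1 + e^(-0.28*(38 - 42)))
Exponent = -0.28 * -4 = 1.12
e^(1.12) = 3.064854
P = 1/(1 + 3.064854) = 0.246011
Percentage = 24.6


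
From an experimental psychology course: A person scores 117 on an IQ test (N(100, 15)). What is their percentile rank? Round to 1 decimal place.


z = (IQ - mean) / SD
z = (117 - 100) / 15 = 1.1333
Percentile = Phi(1.1333) * 100
Phi(1.1333) = 0.871456
= 87.1


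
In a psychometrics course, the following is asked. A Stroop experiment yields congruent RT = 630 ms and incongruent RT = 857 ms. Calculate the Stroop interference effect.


Stroop effect = RT(incongruent) - RT(congruent)
= 857 - 630
= 227 ms


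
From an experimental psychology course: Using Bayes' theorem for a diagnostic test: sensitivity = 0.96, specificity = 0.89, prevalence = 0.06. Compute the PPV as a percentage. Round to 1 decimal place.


PPV = (sens * prev) / (sens * prev + (1-spec) * (1-prev))
Numerator = 0.96 * 0.06 = 0.0576
P(positive and no disease) = (1 - spec) * (1 - prev) = (1 - 0.89) * (1 - 0.06) = 0.1034
Denominator = 0.0576 + 0.1034 = 0.161
PPV = 0.0576 / 0.161 = 0.357764
As percentage = 35.8


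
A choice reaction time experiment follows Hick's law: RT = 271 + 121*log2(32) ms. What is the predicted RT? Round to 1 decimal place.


RT = 271 + 121 * log2(32)
log2(32) = 5.0
RT = 271 + 121 * 5.0
= 271 + 605.0
= 876.0 ms


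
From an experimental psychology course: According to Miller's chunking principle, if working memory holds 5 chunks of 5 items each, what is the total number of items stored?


Total items = chunks * items_per_chunk
= 5 * 5
= 25


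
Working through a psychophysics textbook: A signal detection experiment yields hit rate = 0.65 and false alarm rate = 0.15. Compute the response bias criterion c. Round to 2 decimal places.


c = -0.5 * (z(HR) + z(FAR))
z(0.65) = 0.3853
z(0.15) = -1.0364
c = -0.5 * (0.3853 + -1.0364)
= -0.5 * -0.6511
= 0.33


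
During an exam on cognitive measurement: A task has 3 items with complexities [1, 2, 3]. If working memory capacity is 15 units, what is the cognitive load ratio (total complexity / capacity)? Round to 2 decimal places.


Total complexity = 1 + 2 + 3 = 6
Load = total / capacity = 6 / 15
= 0.40


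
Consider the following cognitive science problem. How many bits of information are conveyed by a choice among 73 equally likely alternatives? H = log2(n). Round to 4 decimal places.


H = log2(n)
H = log2(73)
= 6.1898


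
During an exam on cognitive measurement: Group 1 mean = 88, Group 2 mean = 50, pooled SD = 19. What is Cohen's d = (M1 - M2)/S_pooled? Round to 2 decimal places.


Cohen's d = (M1 - M2) / S_pooled
= (88 - 50) / 19
= 38 / 19
= 2.00


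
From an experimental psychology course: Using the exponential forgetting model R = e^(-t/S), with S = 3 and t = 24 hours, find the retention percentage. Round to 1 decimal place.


R = e^(-t/S)
-t/S = -24/3 = -8.0
R = e^(-8.0) = 0.000335
Percentage = 0.000335 * 100
= 0.0


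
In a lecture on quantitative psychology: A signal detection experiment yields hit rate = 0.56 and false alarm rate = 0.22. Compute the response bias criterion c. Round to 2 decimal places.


c = -0.5 * (z(HR) + z(FAR))
z(0.56) = 0.151
z(0.22) = -0.7722
c = -0.5 * (0.151 + -0.7722)
= -0.5 * -0.6212
= 0.31


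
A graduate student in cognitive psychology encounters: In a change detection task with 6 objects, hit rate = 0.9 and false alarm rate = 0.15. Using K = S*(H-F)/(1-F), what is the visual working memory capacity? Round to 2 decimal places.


K = S * (H - F) / (1 - F)
H - F = 0.75
1 - F = 0.85
K = 6 * 0.75 / 0.85
= 5.29


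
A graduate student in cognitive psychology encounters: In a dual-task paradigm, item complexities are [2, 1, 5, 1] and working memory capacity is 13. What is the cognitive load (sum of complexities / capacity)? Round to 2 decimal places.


Total complexity = 2 + 1 + 5 + 1 = 9
Load = total / capacity = 9 / 13
= 0.69


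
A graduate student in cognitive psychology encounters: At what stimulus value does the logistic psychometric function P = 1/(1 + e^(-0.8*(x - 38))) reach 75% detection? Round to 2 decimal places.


At P = 0.75: 0.75 = 1/(1 + e^(-k*(x-x0)))
Solving: e^(-k*(x-x0)) = 1/3
x = x0 + ln(3)/k
ln(3) = 1.0986
x = 38 + 1.0986/0.8
= 38 + 1.3732
= 39.37


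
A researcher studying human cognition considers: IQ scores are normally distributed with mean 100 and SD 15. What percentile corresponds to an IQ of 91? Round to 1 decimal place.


z = (IQ - mean) / SD
z = (91 - 100) / 15 = -0.6
Percentile = Phi(-0.6) * 100
Phi(-0.6) = 0.274253
= 27.4


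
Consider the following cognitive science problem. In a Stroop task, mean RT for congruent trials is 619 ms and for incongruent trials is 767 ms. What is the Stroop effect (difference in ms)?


Stroop effect = RT(incongruent) - RT(congruent)
= 767 - 619
= 148 ms


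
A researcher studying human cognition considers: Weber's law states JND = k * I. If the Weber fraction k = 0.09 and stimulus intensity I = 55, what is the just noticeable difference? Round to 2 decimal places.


JND = k * I
JND = 0.09 * 55
= 4.95


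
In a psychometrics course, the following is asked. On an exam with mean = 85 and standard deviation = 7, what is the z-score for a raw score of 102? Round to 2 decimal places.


z = (X - mu) / sigma
= (102 - 85) / 7
= 17 / 7
= 2.43


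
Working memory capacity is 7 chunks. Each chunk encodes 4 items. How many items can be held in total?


Total items = chunks * items_per_chunk
= 7 * 4
= 28


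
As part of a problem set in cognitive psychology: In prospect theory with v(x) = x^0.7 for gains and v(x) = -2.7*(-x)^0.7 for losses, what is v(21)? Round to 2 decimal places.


Since x = 21 >= 0, use v(x) = x^0.7
21^0.7 = 8.4247
v(21) = 8.42


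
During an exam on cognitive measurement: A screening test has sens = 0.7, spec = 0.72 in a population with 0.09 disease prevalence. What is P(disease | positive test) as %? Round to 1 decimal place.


PPV = (sens * prev) / (sens * prev + (1-spec) * (1-prev))
Numerator = 0.7 * 0.09 = 0.063
P(positive and no disease) = (1 - spec) * (1 - prev) = (1 - 0.72) * (1 - 0.09) = 0.2548
Denominator = 0.063 + 0.2548 = 0.3178
PPV = 0.063 / 0.3178 = 0.198238
As percentage = 19.8


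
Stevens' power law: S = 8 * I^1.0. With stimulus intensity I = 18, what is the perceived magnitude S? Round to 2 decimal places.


S = 8 * 18^1.0
18^1.0 = 18.0
S = 8 * 18.0
= 144.00


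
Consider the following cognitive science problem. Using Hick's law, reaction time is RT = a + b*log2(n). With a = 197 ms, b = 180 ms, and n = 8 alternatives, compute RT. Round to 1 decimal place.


RT = 197 + 180 * log2(8)
log2(8) = 3.0
RT = 197 + 180 * 3.0
= 197 + 540.0
= 737.0 ms


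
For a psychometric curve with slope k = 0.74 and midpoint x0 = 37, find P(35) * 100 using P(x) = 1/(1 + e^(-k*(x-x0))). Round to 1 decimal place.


P(x) = 1/(1 + e^(-0.74*(35 - 37)))
Exponent = -0.74 * -2 = 1.48
e^(1.48) = 4.392946
P = 1/(1 + 4.392946) = 0.185427
Percentage = 18.5


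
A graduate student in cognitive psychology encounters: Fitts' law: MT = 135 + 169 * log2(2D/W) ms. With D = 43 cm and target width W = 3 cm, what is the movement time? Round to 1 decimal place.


MT = 135 + 169 * log2(2*43/3)
2D/W = 28.666667
log2(28.666667) = 4.8413
MT = 135 + 169 * 4.8413
= 953.2 ms


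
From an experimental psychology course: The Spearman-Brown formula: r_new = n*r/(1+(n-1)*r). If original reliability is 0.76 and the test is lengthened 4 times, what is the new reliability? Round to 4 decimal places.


r_new = n*r / (1 + (n-1)*r)
Numerator = 4 * 0.76 = 3.04
Denominator = 1 + 3 * 0.76 = 3.28
r_new = 3.04 / 3.28
= 0.9268
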